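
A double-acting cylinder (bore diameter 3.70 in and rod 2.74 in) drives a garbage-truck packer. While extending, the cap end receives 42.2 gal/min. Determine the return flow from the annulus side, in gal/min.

Q_out ≈ 19.1 gal/min

Cap-side area A_cap = π/4 × (3.70 in)² = 10.75 in^2
Rod-side annular area A_ann = π/4 × (3.70² − 2.74²) = 4.856 in^2
Piston speed v = Q_in/A_cap; rod-end outflow Q_out = v × A_ann = Q_in × A_ann/A_cap.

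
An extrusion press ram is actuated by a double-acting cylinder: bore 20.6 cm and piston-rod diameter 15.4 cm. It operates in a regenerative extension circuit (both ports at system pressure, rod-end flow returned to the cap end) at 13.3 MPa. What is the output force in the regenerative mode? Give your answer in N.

F ≈ 2.48e5 N

With equal pressure on both faces, forces on the annular region cancel; the net push is pressure × rod cross-section.
Rod cross-section A_rod = π/4 × (15.4 cm)² = 186.3 cm^2
F = P × A_rod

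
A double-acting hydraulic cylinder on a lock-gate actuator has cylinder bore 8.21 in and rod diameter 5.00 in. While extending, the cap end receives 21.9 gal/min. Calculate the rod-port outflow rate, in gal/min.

Q_out ≈ 13.8 gal/min

Cap-side area A_cap = π/4 × (8.21 in)² = 52.94 in^2
Rod-side annular area A_ann = π/4 × (8.21² − 5.00²) = 33.30 in^2
Piston speed v = Q_in/A_cap; rod-end outflow Q_out = v × A_ann = Q_in × A_ann/A_cap.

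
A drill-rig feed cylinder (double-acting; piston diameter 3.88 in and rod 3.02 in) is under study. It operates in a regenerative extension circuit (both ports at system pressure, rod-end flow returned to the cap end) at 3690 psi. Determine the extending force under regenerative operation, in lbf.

With equal pressure on both faces, forces on the annular region cancel; the net push is pressure × rod cross-section.
Rod cross-section A_rod = π/4 × (3.02 in)² = 7.163 in^2
F = P × A_rod

F ≈ 26400 lbf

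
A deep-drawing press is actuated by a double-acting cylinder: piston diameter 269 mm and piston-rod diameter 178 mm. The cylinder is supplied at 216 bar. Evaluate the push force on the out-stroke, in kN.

Cap-side area A_cap = π/4 × (269 mm)² = 56830 mm^2
F = P × A_cap = 216 bar × A_cap

F ≈ 1230 kN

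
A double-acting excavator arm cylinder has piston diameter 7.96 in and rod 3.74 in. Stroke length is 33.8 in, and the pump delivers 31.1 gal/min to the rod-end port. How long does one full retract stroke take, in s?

Rod-side annular area A_ann = π/4 × (7.96² − 3.74²) = 38.78 in^2
Swept volume V = A × L; t = V / Q = A·L / Q

t ≈ 10.9 s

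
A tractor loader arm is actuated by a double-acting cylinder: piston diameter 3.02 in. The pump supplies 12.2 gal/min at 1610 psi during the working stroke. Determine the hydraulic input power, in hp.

W ≈ 11.5 hp

Hydraulic power = P × Q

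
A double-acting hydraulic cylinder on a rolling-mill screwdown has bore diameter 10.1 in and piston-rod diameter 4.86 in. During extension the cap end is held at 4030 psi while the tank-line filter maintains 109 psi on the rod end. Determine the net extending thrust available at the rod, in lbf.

F ≈ 3.16e5 lbf

Cap-side area A_cap = π/4 × (10.1 in)² = 80.12 in^2
Rod-side annular area A_ann = π/4 × (10.1² − 4.86²) = 61.57 in^2
Net thrust = P_cap·A_cap − P_rod·A_ann = 3.229e5 lbf − 6711 lbf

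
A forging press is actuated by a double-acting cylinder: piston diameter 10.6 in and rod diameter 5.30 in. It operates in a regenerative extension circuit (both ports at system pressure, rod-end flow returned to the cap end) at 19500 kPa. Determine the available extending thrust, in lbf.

F ≈ 62400 lbf

With equal pressure on both faces, forces on the annular region cancel; the net push is pressure × rod cross-section.
Rod cross-section A_rod = π/4 × (5.30 in)² = 22.06 in^2
F = P × A_rod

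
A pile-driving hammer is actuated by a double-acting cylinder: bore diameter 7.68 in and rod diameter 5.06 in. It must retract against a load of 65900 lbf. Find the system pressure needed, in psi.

Rod-side annular area A_ann = π/4 × (7.68² − 5.06²) = 26.22 in^2
Retraction: pressure acts on the annular area.
P = F / A = 65900 lbf / A

P ≈ 2510 psi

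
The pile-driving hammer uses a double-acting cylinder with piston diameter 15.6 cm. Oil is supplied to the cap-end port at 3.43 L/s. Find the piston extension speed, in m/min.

Cap-side area A_cap = π/4 × (15.6 cm)² = 191.1 cm^2
v = Q / A

v ≈ 10.8 m/min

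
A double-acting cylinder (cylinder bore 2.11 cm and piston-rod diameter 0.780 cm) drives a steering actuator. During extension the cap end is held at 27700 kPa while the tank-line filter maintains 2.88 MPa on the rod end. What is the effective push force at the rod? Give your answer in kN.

Cap-side area A_cap = π/4 × (2.11 cm)² = 3.497 cm^2
Rod-side annular area A_ann = π/4 × (2.11² − 0.780²) = 3.019 cm^2
Net thrust = P_cap·A_cap − P_rod·A_ann = 9.686 kN − 0.8694 kN

F ≈ 8.82 kN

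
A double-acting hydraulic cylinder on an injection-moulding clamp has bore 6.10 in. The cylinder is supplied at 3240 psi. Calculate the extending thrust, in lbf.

F ≈ 94700 lbf

Cap-side area A_cap = π/4 × (6.10 in)² = 29.22 in^2
F = P × A_cap = 3240 psi × A_cap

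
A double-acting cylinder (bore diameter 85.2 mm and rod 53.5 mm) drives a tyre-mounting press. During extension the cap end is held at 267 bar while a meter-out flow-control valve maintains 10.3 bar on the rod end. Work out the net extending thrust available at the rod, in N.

Cap-side area A_cap = π/4 × (85.2 mm)² = 5701 mm^2
Rod-side annular area A_ann = π/4 × (85.2² − 53.5²) = 3453 mm^2
Net thrust = P_cap·A_cap − P_rod·A_ann = 1.522e5 N − 3557 N

F ≈ 1.49e5 N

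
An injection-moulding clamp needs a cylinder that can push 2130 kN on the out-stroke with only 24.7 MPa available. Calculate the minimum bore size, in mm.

D ≈ 331 mm

Extension force acts on the full piston face: F = P × (π/4)D².
D = √(4F / (πP)) = √(4 × 2130 kN / (π × 24.7 MPa))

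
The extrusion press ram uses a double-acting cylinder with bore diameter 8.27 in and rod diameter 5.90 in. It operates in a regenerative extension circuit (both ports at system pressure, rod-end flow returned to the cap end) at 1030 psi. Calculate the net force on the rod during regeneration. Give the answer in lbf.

F ≈ 28200 lbf

With equal pressure on both faces, forces on the annular region cancel; the net push is pressure × rod cross-section.
Rod cross-section A_rod = π/4 × (5.90 in)² = 27.34 in^2
F = P × A_rod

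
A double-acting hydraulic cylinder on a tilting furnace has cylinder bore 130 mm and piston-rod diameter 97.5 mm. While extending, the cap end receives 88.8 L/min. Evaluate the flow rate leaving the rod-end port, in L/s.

Cap-side area A_cap = π/4 × (130 mm)² = 13270 mm^2
Rod-side annular area A_ann = π/4 × (130² − 97.5²) = 5807 mm^2
Piston speed v = Q_in/A_cap; rod-end outflow Q_out = v × A_ann = Q_in × A_ann/A_cap.

Q_out ≈ 0.647 L/s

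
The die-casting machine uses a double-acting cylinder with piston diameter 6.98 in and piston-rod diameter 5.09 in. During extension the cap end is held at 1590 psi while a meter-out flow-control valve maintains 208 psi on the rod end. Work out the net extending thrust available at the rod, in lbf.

F ≈ 57100 lbf

Cap-side area A_cap = π/4 × (6.98 in)² = 38.26 in^2
Rod-side annular area A_ann = π/4 × (6.98² − 5.09²) = 17.92 in^2
Net thrust = P_cap·A_cap − P_rod·A_ann = 60840 lbf − 3727 lbf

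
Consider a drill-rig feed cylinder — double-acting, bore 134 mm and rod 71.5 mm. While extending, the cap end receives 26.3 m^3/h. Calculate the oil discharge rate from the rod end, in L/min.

Q_out ≈ 314 L/min

Cap-side area A_cap = π/4 × (134 mm)² = 14100 mm^2
Rod-side annular area A_ann = π/4 × (134² − 71.5²) = 10090 mm^2
Piston speed v = Q_in/A_cap; rod-end outflow Q_out = v × A_ann = Q_in × A_ann/A_cap.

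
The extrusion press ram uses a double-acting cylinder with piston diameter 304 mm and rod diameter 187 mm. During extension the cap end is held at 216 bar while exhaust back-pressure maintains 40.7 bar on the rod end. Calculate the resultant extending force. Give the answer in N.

F ≈ 1.38e6 N

Cap-side area A_cap = π/4 × (304 mm)² = 72580 mm^2
Rod-side annular area A_ann = π/4 × (304² − 187²) = 45120 mm^2
Net thrust = P_cap·A_cap − P_rod·A_ann = 1.568e6 N − 1.836e5 N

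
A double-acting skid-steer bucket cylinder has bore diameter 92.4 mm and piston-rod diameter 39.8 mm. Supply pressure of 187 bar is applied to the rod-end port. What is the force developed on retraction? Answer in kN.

Rod-side annular area A_ann = π/4 × (92.4² − 39.8²) = 5461 mm^2
On retraction the pressure acts on the annular area (bore minus rod).
F = P × A_ann

F ≈ 102 kN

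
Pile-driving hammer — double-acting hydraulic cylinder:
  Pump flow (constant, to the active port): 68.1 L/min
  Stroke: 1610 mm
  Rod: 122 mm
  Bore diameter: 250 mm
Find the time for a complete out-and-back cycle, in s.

t ≈ 123 s

Cap-side area A_cap = π/4 × (250 mm)² = 49090 mm^2
Rod-side annular area A_ann = π/4 × (250² − 122²) = 37400 mm^2
t_ext = A_cap·L/Q = 69.63 s
t_ret = A_ann·L/Q = 53.05 s
t_cycle = t_ext + t_ret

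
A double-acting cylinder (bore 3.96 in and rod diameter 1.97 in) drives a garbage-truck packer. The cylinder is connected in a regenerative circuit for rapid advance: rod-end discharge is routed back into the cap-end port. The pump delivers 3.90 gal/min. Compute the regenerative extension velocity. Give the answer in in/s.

In regeneration the rod-end outflow joins the pump flow into the cap end, so the net volume the pump must supply per unit advance equals the rod cross-section area.
Rod cross-section A_rod = π/4 × (1.97 in)² = 3.048 in^2
v = Q_pump / A_rod

v ≈ 4.93 in/s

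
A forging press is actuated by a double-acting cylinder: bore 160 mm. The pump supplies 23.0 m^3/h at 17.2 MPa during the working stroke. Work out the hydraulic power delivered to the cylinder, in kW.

W ≈ 110 kW

Hydraulic power = P × Q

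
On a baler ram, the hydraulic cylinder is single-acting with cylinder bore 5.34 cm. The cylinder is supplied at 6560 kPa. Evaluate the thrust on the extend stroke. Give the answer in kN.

F ≈ 14.7 kN

Cap-side area A_cap = π/4 × (5.34 cm)² = 22.40 cm^2
F = P × A_cap = 6560 kPa × A_cap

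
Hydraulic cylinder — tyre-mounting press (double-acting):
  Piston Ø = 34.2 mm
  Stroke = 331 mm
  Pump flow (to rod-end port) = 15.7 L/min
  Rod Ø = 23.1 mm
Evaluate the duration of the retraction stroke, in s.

t ≈ 0.632 s

Rod-side annular area A_ann = π/4 × (34.2² − 23.1²) = 499.5 mm^2
Swept volume V = A × L; t = V / Q = A·L / Q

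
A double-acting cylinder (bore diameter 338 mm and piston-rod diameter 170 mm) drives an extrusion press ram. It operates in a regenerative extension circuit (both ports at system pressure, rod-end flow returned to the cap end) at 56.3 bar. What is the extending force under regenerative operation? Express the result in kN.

With equal pressure on both faces, forces on the annular region cancel; the net push is pressure × rod cross-section.
Rod cross-section A_rod = π/4 × (170 mm)² = 22700 mm^2
F = P × A_rod

F ≈ 128 kN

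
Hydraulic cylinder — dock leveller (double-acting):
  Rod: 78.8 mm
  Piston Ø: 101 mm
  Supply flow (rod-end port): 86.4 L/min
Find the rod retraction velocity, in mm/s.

v ≈ 459 mm/s

Rod-side annular area A_ann = π/4 × (101² − 78.8²) = 3135 mm^2
Flow into the rod-end port fills the annular volume.
v = Q / A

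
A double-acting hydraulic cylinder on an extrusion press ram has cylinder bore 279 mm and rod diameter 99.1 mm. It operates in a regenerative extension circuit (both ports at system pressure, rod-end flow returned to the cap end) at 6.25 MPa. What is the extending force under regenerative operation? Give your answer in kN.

F ≈ 48.2 kN

With equal pressure on both faces, forces on the annular region cancel; the net push is pressure × rod cross-section.
Rod cross-section A_rod = π/4 × (99.1 mm)² = 7713 mm^2
F = P × A_rod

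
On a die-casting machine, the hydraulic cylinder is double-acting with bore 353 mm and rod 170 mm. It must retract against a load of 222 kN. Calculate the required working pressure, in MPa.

Rod-side annular area A_ann = π/4 × (353² − 170²) = 75170 mm^2
Retraction: pressure acts on the annular area.
P = F / A = 222 kN / A

P ≈ 2.95 MPa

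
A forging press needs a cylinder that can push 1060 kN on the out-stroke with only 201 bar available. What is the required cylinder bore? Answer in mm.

D ≈ 259 mm

Extension force acts on the full piston face: F = P × (π/4)D².
D = √(4F / (πP)) = √(4 × 1060 kN / (π × 201 bar))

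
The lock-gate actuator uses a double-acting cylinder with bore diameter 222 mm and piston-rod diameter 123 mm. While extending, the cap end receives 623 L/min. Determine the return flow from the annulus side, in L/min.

Q_out ≈ 432 L/min

Cap-side area A_cap = π/4 × (222 mm)² = 38710 mm^2
Rod-side annular area A_ann = π/4 × (222² − 123²) = 26830 mm^2
Piston speed v = Q_in/A_cap; rod-end outflow Q_out = v × A_ann = Q_in × A_ann/A_cap.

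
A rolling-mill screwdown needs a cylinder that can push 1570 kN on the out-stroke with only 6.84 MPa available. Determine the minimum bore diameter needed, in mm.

D ≈ 541 mm

Extension force acts on the full piston face: F = P × (π/4)D².
D = √(4F / (πP)) = √(4 × 1570 kN / (π × 6.84 MPa))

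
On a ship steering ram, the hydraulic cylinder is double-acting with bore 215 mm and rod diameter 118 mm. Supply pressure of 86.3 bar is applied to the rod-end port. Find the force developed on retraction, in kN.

F ≈ 219 kN

Rod-side annular area A_ann = π/4 × (215² − 118²) = 25370 mm^2
On retraction the pressure acts on the annular area (bore minus rod).
F = P × A_ann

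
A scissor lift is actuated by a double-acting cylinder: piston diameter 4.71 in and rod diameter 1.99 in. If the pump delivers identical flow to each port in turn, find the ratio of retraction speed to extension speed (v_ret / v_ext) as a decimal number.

v_ret/v_ext ≈ 1.22

Cap-side area A_cap = π/4 × (4.71 in)² = 17.42 in^2
Rod-side annular area A_ann = π/4 × (4.71² − 1.99²) = 14.31 in^2
For equal Q, v ∝ 1/A, so v_ret/v_ext = A_cap/A_ann.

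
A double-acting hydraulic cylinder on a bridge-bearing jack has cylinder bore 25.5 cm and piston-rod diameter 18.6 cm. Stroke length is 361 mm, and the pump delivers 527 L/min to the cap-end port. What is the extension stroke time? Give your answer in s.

Cap-side area A_cap = π/4 × (25.5 cm)² = 510.7 cm^2
Swept volume V = A × L; t = V / Q = A·L / Q

t ≈ 2.10 s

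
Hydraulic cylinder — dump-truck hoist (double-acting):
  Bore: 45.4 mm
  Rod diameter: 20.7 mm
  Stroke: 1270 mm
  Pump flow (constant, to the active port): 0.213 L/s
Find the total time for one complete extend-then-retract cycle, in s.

Cap-side area A_cap = π/4 × (45.4 mm)² = 1619 mm^2
Rod-side annular area A_ann = π/4 × (45.4² − 20.7²) = 1282 mm^2
t_ext = A_cap·L/Q = 9.652 s
t_ret = A_ann·L/Q = 7.646 s
t_cycle = t_ext + t_ret

t ≈ 17.3 s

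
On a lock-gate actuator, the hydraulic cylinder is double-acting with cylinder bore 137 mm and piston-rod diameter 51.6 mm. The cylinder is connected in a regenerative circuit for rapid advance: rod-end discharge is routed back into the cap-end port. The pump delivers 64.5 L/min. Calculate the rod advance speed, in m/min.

In regeneration the rod-end outflow joins the pump flow into the cap end, so the net volume the pump must supply per unit advance equals the rod cross-section area.
Rod cross-section A_rod = π/4 × (51.6 mm)² = 2091 mm^2
v = Q_pump / A_rod

v ≈ 30.8 m/min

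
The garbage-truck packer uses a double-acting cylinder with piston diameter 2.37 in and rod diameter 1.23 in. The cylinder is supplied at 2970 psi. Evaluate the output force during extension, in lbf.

F ≈ 13100 lbf

Cap-side area A_cap = π/4 × (2.37 in)² = 4.412 in^2
F = P × A_cap = 2970 psi × A_cap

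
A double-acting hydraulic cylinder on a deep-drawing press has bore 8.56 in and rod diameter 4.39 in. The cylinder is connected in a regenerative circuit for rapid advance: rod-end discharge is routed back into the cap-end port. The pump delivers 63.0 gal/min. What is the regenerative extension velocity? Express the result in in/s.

In regeneration the rod-end outflow joins the pump flow into the cap end, so the net volume the pump must supply per unit advance equals the rod cross-section area.
Rod cross-section A_rod = π/4 × (4.39 in)² = 15.14 in^2
v = Q_pump / A_rod

v ≈ 16.0 in/s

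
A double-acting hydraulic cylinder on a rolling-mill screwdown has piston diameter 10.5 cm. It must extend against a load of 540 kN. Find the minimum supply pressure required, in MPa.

P ≈ 62.4 MPa

Cap-side area A_cap = π/4 × (10.5 cm)² = 86.59 cm^2
P = F / A = 540 kN / A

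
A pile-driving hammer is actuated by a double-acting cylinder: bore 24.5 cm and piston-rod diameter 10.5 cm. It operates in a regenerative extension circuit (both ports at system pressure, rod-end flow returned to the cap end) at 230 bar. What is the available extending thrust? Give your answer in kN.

F ≈ 199 kN

With equal pressure on both faces, forces on the annular region cancel; the net push is pressure × rod cross-section.
Rod cross-section A_rod = π/4 × (10.5 cm)² = 86.59 cm^2
F = P × A_rod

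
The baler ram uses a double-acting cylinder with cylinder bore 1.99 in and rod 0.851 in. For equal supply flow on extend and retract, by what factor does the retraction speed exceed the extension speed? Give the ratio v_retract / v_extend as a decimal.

Cap-side area A_cap = π/4 × (1.99 in)² = 3.110 in^2
Rod-side annular area A_ann = π/4 × (1.99² − 0.851²) = 2.541 in^2
For equal Q, v ∝ 1/A, so v_ret/v_ext = A_cap/A_ann.

v_ret/v_ext ≈ 1.22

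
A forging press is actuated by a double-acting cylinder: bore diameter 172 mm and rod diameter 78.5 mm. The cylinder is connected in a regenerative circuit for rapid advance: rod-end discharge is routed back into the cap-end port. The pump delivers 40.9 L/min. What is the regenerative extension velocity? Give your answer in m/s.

In regeneration the rod-end outflow joins the pump flow into the cap end, so the net volume the pump must supply per unit advance equals the rod cross-section area.
Rod cross-section A_rod = π/4 × (78.5 mm)² = 4840 mm^2
v = Q_pump / A_rod

v ≈ 0.141 m/s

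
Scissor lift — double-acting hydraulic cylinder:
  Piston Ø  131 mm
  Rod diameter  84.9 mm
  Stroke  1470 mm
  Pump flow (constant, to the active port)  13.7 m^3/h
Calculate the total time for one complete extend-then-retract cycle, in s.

Cap-side area A_cap = π/4 × (131 mm)² = 13480 mm^2
Rod-side annular area A_ann = π/4 × (131² − 84.9²) = 7817 mm^2
t_ext = A_cap·L/Q = 5.206 s
t_ret = A_ann·L/Q = 3.020 s
t_cycle = t_ext + t_ret

t ≈ 8.23 s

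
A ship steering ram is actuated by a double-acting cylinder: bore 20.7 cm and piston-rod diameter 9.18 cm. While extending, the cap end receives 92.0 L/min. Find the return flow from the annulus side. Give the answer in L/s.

Q_out ≈ 1.23 L/s

Cap-side area A_cap = π/4 × (20.7 cm)² = 336.5 cm^2
Rod-side annular area A_ann = π/4 × (20.7² − 9.18²) = 270.3 cm^2
Piston speed v = Q_in/A_cap; rod-end outflow Q_out = v × A_ann = Q_in × A_ann/A_cap.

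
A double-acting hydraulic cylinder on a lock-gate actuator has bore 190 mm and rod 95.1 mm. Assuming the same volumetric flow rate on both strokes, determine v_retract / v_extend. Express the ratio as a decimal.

v_ret/v_ext ≈ 1.33

Cap-side area A_cap = π/4 × (190 mm)² = 28350 mm^2
Rod-side annular area A_ann = π/4 × (190² − 95.1²) = 21250 mm^2
For equal Q, v ∝ 1/A, so v_ret/v_ext = A_cap/A_ann.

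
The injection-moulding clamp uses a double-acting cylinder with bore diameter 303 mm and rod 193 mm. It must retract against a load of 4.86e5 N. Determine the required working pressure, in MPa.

P ≈ 11.3 MPa

Rod-side annular area A_ann = π/4 × (303² − 193²) = 42850 mm^2
Retraction: pressure acts on the annular area.
P = F / A = 4.86e5 N / A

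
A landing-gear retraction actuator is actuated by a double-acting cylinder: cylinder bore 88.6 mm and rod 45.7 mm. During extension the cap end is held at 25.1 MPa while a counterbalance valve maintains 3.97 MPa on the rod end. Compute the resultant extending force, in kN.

Cap-side area A_cap = π/4 × (88.6 mm)² = 6165 mm^2
Rod-side annular area A_ann = π/4 × (88.6² − 45.7²) = 4525 mm^2
Net thrust = P_cap·A_cap − P_rod·A_ann = 154.8 kN − 17.96 kN

F ≈ 137 kN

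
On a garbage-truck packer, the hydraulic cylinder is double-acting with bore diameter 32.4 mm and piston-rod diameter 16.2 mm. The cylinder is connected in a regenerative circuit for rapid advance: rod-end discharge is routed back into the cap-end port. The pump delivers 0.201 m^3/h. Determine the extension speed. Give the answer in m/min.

v ≈ 16.3 m/min

In regeneration the rod-end outflow joins the pump flow into the cap end, so the net volume the pump must supply per unit advance equals the rod cross-section area.
Rod cross-section A_rod = π/4 × (16.2 mm)² = 206.1 mm^2
v = Q_pump / A_rod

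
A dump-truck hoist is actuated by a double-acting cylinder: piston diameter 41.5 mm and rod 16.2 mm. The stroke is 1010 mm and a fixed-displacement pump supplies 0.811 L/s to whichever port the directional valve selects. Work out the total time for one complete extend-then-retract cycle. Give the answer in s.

Cap-side area A_cap = π/4 × (41.5 mm)² = 1353 mm^2
Rod-side annular area A_ann = π/4 × (41.5² − 16.2²) = 1147 mm^2
t_ext = A_cap·L/Q = 1.685 s
t_ret = A_ann·L/Q = 1.428 s
t_cycle = t_ext + t_ret

t ≈ 3.11 s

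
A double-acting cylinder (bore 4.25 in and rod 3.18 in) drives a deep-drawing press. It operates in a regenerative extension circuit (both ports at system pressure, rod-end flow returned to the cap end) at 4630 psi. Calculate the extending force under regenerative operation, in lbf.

F ≈ 36800 lbf

With equal pressure on both faces, forces on the annular region cancel; the net push is pressure × rod cross-section.
Rod cross-section A_rod = π/4 × (3.18 in)² = 7.942 in^2
F = P × A_rod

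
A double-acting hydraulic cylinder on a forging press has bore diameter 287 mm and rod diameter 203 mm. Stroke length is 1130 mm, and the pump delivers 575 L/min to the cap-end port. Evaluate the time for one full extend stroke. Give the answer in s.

t ≈ 7.63 s

Cap-side area A_cap = π/4 × (287 mm)² = 64690 mm^2
Swept volume V = A × L; t = V / Q = A·L / Q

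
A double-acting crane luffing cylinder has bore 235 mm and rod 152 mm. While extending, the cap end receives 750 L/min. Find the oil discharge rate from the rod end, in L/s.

Q_out ≈ 7.27 L/s

Cap-side area A_cap = π/4 × (235 mm)² = 43370 mm^2
Rod-side annular area A_ann = π/4 × (235² − 152²) = 25230 mm^2
Piston speed v = Q_in/A_cap; rod-end outflow Q_out = v × A_ann = Q_in × A_ann/A_cap.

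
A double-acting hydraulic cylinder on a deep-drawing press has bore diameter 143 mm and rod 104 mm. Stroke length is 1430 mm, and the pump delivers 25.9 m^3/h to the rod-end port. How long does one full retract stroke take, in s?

Rod-side annular area A_ann = π/4 × (143² − 104²) = 7566 mm^2
Swept volume V = A × L; t = V / Q = A·L / Q

t ≈ 1.50 s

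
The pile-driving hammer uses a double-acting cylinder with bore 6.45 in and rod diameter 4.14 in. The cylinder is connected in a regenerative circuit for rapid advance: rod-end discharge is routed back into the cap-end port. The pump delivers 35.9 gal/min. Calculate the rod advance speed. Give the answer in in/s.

In regeneration the rod-end outflow joins the pump flow into the cap end, so the net volume the pump must supply per unit advance equals the rod cross-section area.
Rod cross-section A_rod = π/4 × (4.14 in)² = 13.46 in^2
v = Q_pump / A_rod

v ≈ 10.3 in/s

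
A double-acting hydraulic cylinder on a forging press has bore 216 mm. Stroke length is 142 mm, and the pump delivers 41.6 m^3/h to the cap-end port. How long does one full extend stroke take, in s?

t ≈ 0.450 s

Cap-side area A_cap = π/4 × (216 mm)² = 36640 mm^2
Swept volume V = A × L; t = V / Q = A·L / Q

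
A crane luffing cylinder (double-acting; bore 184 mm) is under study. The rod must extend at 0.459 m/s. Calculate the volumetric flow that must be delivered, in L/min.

Cap-side area A_cap = π/4 × (184 mm)² = 26590 mm^2
Q = A × v

Q ≈ 732 L/min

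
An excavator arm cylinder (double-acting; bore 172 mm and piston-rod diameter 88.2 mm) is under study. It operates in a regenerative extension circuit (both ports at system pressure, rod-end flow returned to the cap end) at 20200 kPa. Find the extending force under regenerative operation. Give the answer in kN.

With equal pressure on both faces, forces on the annular region cancel; the net push is pressure × rod cross-section.
Rod cross-section A_rod = π/4 × (88.2 mm)² = 6110 mm^2
F = P × A_rod

F ≈ 123 kN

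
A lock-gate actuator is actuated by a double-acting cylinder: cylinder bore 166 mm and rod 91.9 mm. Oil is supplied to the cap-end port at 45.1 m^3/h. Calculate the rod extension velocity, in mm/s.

v ≈ 579 mm/s

Cap-side area A_cap = π/4 × (166 mm)² = 21640 mm^2
v = Q / A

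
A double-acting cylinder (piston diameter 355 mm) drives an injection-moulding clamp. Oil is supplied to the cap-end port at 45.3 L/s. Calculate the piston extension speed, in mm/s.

Cap-side area A_cap = π/4 × (355 mm)² = 98980 mm^2
v = Q / A

v ≈ 458 mm/s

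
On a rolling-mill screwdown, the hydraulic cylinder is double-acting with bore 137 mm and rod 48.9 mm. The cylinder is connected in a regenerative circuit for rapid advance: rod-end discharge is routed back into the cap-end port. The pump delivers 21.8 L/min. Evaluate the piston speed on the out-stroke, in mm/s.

v ≈ 193 mm/s

In regeneration the rod-end outflow joins the pump flow into the cap end, so the net volume the pump must supply per unit advance equals the rod cross-section area.
Rod cross-section A_rod = π/4 × (48.9 mm)² = 1878 mm^2
v = Q_pump / A_rod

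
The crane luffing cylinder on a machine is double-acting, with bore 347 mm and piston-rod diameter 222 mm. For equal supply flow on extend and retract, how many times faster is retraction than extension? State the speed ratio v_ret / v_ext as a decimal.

Cap-side area A_cap = π/4 × (347 mm)² = 94570 mm^2
Rod-side annular area A_ann = π/4 × (347² − 222²) = 55860 mm^2
For equal Q, v ∝ 1/A, so v_ret/v_ext = A_cap/A_ann.

v_ret/v_ext ≈ 1.69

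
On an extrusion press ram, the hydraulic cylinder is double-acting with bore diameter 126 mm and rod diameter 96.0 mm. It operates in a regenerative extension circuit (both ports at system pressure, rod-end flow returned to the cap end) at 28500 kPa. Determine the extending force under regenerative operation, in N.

With equal pressure on both faces, forces on the annular region cancel; the net push is pressure × rod cross-section.
Rod cross-section A_rod = π/4 × (96.0 mm)² = 7238 mm^2
F = P × A_rod

F ≈ 2.06e5 N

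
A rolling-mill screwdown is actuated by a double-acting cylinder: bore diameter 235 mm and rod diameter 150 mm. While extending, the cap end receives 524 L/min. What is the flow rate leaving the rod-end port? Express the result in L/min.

Cap-side area A_cap = π/4 × (235 mm)² = 43370 mm^2
Rod-side annular area A_ann = π/4 × (235² − 150²) = 25700 mm^2
Piston speed v = Q_in/A_cap; rod-end outflow Q_out = v × A_ann = Q_in × A_ann/A_cap.

Q_out ≈ 311 L/min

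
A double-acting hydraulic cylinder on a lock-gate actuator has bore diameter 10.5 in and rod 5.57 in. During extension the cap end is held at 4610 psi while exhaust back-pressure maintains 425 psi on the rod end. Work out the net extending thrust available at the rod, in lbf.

Cap-side area A_cap = π/4 × (10.5 in)² = 86.59 in^2
Rod-side annular area A_ann = π/4 × (10.5² − 5.57²) = 62.22 in^2
Net thrust = P_cap·A_cap − P_rod·A_ann = 3.992e5 lbf − 26440 lbf

F ≈ 3.73e5 lbf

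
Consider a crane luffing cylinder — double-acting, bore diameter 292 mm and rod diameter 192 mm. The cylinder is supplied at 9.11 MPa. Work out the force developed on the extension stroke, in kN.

Cap-side area A_cap = π/4 × (292 mm)² = 66970 mm^2
F = P × A_cap = 9.11 MPa × A_cap

F ≈ 610 kN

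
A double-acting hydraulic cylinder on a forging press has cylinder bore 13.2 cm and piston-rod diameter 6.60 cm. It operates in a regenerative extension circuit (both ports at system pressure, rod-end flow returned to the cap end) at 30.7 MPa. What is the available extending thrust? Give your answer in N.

With equal pressure on both faces, forces on the annular region cancel; the net push is pressure × rod cross-section.
Rod cross-section A_rod = π/4 × (6.60 cm)² = 34.21 cm^2
F = P × A_rod

F ≈ 1.05e5 N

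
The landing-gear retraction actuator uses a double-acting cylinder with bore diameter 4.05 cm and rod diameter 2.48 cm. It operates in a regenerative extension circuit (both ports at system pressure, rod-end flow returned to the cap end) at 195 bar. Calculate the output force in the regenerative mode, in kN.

With equal pressure on both faces, forces on the annular region cancel; the net push is pressure × rod cross-section.
Rod cross-section A_rod = π/4 × (2.48 cm)² = 4.831 cm^2
F = P × A_rod

F ≈ 9.42 kN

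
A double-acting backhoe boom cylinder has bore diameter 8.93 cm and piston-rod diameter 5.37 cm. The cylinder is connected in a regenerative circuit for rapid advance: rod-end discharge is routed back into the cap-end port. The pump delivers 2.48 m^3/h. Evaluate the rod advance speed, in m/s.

v ≈ 0.304 m/s

In regeneration the rod-end outflow joins the pump flow into the cap end, so the net volume the pump must supply per unit advance equals the rod cross-section area.
Rod cross-section A_rod = π/4 × (5.37 cm)² = 22.65 cm^2
v = Q_pump / A_rod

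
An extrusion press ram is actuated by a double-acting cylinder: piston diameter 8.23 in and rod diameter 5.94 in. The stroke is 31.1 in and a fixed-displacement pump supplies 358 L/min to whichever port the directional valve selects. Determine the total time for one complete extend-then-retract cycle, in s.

t ≈ 6.72 s

Cap-side area A_cap = π/4 × (8.23 in)² = 53.20 in^2
Rod-side annular area A_ann = π/4 × (8.23² − 5.94²) = 25.49 in^2
t_ext = A_cap·L/Q = 4.544 s
t_ret = A_ann·L/Q = 2.177 s
t_cycle = t_ext + t_ret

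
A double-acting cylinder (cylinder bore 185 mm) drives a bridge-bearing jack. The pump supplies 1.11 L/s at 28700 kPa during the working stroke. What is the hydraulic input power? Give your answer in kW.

W ≈ 31.9 kW

Hydraulic power = P × Q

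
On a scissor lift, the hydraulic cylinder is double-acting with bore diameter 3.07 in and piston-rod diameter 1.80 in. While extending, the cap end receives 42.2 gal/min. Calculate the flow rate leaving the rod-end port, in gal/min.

Cap-side area A_cap = π/4 × (3.07 in)² = 7.402 in^2
Rod-side annular area A_ann = π/4 × (3.07² − 1.80²) = 4.858 in^2
Piston speed v = Q_in/A_cap; rod-end outflow Q_out = v × A_ann = Q_in × A_ann/A_cap.

Q_out ≈ 27.7 gal/min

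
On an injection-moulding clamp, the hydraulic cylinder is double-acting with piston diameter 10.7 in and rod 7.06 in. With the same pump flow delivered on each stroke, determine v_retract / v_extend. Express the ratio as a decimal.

Cap-side area A_cap = π/4 × (10.7 in)² = 89.92 in^2
Rod-side annular area A_ann = π/4 × (10.7² − 7.06²) = 50.77 in^2
For equal Q, v ∝ 1/A, so v_ret/v_ext = A_cap/A_ann.

v_ret/v_ext ≈ 1.77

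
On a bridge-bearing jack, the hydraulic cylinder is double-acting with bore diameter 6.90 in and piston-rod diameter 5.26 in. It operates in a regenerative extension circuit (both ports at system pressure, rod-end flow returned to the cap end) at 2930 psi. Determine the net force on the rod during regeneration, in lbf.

F ≈ 63700 lbf

With equal pressure on both faces, forces on the annular region cancel; the net push is pressure × rod cross-section.
Rod cross-section A_rod = π/4 × (5.26 in)² = 21.73 in^2
F = P × A_rod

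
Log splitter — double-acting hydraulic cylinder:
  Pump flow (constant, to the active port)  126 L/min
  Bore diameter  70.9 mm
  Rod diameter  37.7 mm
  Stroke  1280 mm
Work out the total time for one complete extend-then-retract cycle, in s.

Cap-side area A_cap = π/4 × (70.9 mm)² = 3948 mm^2
Rod-side annular area A_ann = π/4 × (70.9² − 37.7²) = 2832 mm^2
t_ext = A_cap·L/Q = 2.406 s
t_ret = A_ann·L/Q = 1.726 s
t_cycle = t_ext + t_ret

t ≈ 4.13 s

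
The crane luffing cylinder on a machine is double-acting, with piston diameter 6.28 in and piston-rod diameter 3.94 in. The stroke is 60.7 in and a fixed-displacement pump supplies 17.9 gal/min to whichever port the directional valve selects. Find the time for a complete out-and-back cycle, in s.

Cap-side area A_cap = π/4 × (6.28 in)² = 30.97 in^2
Rod-side annular area A_ann = π/4 × (6.28² − 3.94²) = 18.78 in^2
t_ext = A_cap·L/Q = 27.28 s
t_ret = A_ann·L/Q = 16.54 s
t_cycle = t_ext + t_ret

t ≈ 43.8 s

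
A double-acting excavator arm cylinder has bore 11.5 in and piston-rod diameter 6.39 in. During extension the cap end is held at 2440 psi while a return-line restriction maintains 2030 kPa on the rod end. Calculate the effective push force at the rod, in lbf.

Cap-side area A_cap = π/4 × (11.5 in)² = 103.9 in^2
Rod-side annular area A_ann = π/4 × (11.5² − 6.39²) = 71.80 in^2
Net thrust = P_cap·A_cap − P_rod·A_ann = 2.534e5 lbf − 21140 lbf

F ≈ 2.32e5 lbf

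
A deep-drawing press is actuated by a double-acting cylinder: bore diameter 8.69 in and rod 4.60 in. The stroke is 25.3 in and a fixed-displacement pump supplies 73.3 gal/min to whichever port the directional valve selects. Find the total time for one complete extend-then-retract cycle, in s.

Cap-side area A_cap = π/4 × (8.69 in)² = 59.31 in^2
Rod-side annular area A_ann = π/4 × (8.69² − 4.60²) = 42.69 in^2
t_ext = A_cap·L/Q = 5.317 s
t_ret = A_ann·L/Q = 3.827 s
t_cycle = t_ext + t_ret

t ≈ 9.14 s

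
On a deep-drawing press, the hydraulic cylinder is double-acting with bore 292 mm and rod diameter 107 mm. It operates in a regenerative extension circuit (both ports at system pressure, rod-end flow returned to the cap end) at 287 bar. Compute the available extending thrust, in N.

With equal pressure on both faces, forces on the annular region cancel; the net push is pressure × rod cross-section.
Rod cross-section A_rod = π/4 × (107 mm)² = 8992 mm^2
F = P × A_rod

F ≈ 2.58e5 N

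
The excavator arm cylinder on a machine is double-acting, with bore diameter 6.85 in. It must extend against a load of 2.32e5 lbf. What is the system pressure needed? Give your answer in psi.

Cap-side area A_cap = π/4 × (6.85 in)² = 36.85 in^2
P = F / A = 2.32e5 lbf / A

P ≈ 6300 psi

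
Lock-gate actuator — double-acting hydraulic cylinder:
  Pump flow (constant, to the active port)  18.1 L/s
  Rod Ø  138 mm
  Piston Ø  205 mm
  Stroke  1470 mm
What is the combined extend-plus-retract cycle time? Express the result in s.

t ≈ 4.15 s

Cap-side area A_cap = π/4 × (205 mm)² = 33010 mm^2
Rod-side annular area A_ann = π/4 × (205² − 138²) = 18050 mm^2
t_ext = A_cap·L/Q = 2.681 s
t_ret = A_ann·L/Q = 1.466 s
t_cycle = t_ext + t_ret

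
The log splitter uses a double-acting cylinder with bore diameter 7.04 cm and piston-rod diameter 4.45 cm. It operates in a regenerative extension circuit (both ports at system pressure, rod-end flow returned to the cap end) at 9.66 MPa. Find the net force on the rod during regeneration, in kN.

F ≈ 15.0 kN

With equal pressure on both faces, forces on the annular region cancel; the net push is pressure × rod cross-section.
Rod cross-section A_rod = π/4 × (4.45 cm)² = 15.55 cm^2
F = P × A_rod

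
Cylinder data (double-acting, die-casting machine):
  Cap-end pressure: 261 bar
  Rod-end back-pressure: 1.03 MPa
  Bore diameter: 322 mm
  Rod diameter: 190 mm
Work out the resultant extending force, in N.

Cap-side area A_cap = π/4 × (322 mm)² = 81430 mm^2
Rod-side annular area A_ann = π/4 × (322² − 190²) = 53080 mm^2
Net thrust = P_cap·A_cap − P_rod·A_ann = 2.125e6 N − 54670 N

F ≈ 2.07e6 N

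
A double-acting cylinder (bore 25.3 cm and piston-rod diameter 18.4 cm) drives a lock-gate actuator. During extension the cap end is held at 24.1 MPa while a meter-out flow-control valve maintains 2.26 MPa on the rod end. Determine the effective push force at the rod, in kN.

Cap-side area A_cap = π/4 × (25.3 cm)² = 502.7 cm^2
Rod-side annular area A_ann = π/4 × (25.3² − 18.4²) = 236.8 cm^2
Net thrust = P_cap·A_cap − P_rod·A_ann = 1212 kN − 53.52 kN

F ≈ 1160 kN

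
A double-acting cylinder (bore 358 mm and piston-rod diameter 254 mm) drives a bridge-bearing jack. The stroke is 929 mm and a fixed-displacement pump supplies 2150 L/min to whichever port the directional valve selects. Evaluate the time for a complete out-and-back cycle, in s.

Cap-side area A_cap = π/4 × (358 mm)² = 1.007e5 mm^2
Rod-side annular area A_ann = π/4 × (358² − 254²) = 49990 mm^2
t_ext = A_cap·L/Q = 2.610 s
t_ret = A_ann·L/Q = 1.296 s
t_cycle = t_ext + t_ret

t ≈ 3.91 s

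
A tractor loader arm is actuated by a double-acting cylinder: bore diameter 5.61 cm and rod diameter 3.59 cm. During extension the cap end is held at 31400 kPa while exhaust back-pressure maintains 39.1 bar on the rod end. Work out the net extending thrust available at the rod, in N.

F ≈ 71900 N

Cap-side area A_cap = π/4 × (5.61 cm)² = 24.72 cm^2
Rod-side annular area A_ann = π/4 × (5.61² − 3.59²) = 14.60 cm^2
Net thrust = P_cap·A_cap − P_rod·A_ann = 77610 N − 5707 N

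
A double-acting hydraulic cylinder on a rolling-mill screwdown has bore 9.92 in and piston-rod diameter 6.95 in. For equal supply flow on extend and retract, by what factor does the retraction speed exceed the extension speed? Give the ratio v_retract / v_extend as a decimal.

Cap-side area A_cap = π/4 × (9.92 in)² = 77.29 in^2
Rod-side annular area A_ann = π/4 × (9.92² − 6.95²) = 39.35 in^2
For equal Q, v ∝ 1/A, so v_ret/v_ext = A_cap/A_ann.

v_ret/v_ext ≈ 1.96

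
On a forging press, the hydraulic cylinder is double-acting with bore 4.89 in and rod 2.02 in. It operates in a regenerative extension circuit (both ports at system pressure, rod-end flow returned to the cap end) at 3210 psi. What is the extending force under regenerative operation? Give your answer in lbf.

With equal pressure on both faces, forces on the annular region cancel; the net push is pressure × rod cross-section.
Rod cross-section A_rod = π/4 × (2.02 in)² = 3.205 in^2
F = P × A_rod

F ≈ 10300 lbf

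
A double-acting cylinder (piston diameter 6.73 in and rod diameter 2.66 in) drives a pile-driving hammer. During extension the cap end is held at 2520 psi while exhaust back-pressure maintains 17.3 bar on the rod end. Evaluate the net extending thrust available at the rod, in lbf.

Cap-side area A_cap = π/4 × (6.73 in)² = 35.57 in^2
Rod-side annular area A_ann = π/4 × (6.73² − 2.66²) = 30.02 in^2
Net thrust = P_cap·A_cap − P_rod·A_ann = 89640 lbf − 7531 lbf

F ≈ 82100 lbf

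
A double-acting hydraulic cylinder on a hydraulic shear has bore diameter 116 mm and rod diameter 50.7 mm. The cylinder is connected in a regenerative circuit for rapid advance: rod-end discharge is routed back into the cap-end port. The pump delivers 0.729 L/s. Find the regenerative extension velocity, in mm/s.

v ≈ 361 mm/s

In regeneration the rod-end outflow joins the pump flow into the cap end, so the net volume the pump must supply per unit advance equals the rod cross-section area.
Rod cross-section A_rod = π/4 × (50.7 mm)² = 2019 mm^2
v = Q_pump / A_rod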